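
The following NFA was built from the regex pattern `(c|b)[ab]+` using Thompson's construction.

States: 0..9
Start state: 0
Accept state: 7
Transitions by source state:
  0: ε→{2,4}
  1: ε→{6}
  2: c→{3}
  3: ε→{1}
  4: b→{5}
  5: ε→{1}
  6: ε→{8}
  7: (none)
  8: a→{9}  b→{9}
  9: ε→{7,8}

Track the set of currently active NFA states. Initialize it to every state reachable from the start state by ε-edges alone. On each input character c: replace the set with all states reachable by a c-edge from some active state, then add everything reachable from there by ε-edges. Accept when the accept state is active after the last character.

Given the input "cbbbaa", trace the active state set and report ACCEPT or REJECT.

S₀ = ε-closure({0}) = {0,2,4}
'c' @ 1: {1,3,6,8}
'b' @ 2: {7,8,9}  ✓accept
'b' @ 3: {7,8,9}  ✓accept
'b' @ 4: {7,8,9}  ✓accept
'a' @ 5: {7,8,9}  ✓accept
'a' @ 6: {7,8,9}  ✓accept
end set {7,8,9} — state 7 in

Answer: ACCEPT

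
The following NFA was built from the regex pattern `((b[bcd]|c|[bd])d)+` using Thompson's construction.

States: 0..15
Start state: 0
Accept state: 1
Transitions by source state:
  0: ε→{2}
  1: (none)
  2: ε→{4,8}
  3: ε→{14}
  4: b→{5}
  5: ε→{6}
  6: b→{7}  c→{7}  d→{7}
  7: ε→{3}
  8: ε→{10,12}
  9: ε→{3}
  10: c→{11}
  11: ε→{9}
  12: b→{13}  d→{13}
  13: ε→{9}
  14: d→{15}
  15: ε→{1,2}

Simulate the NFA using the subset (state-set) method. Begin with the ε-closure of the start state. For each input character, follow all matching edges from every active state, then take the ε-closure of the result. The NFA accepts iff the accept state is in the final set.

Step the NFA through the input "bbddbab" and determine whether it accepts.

S₀ = ε-closure({0}) = {0,2,4,8,10,12}
'b' @ 1: {3,5,6,9,13,14}
'b' @ 2: {3,7,14}
'd' @ 3: {1,2,4,8,10,12,15}  [accepting]
'd' @ 4: {3,9,13,14}
'b' @ 5: {}  — dead — no transitions
rest 'ab' ignored (set empty)
final: {}; accept 1 not in set

Answer: REJECT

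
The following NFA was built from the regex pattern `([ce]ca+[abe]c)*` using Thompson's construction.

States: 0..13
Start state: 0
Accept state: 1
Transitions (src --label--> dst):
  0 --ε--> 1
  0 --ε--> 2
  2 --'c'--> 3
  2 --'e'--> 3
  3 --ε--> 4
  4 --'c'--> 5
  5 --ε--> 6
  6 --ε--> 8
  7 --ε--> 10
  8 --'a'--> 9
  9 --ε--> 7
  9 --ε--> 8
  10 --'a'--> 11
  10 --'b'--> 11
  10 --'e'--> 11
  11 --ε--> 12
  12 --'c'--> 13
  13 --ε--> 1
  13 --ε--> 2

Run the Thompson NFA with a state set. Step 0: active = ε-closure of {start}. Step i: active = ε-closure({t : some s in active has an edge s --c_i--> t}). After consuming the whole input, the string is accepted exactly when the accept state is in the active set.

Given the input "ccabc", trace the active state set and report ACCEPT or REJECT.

Answer: ACCEPT

Steps:
S₀ = ε-closure({0}) = {0,1,2}
'c' @ 1: {3,4}
'c' @ 2: {5,6,8}
'a' @ 3: {7,8,9,10}
'b' @ 4: {11,12}
'c' @ 5: {1,2,13}  (accept∈set)
after full input: {1,2,13}  (accept=1 in)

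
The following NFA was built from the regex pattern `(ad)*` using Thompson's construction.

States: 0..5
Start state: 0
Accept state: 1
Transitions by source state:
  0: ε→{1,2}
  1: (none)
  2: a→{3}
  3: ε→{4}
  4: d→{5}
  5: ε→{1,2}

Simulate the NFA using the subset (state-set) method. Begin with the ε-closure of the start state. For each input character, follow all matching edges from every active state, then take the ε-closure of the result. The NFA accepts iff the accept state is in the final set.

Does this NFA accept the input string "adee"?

S₀ = ε-closure({0}) = {0,1,2}
'a' @ 1: {3,4}
'd' @ 2: {1,2,5}  ✓accept
'e' @ 3: {}  — no active states
rest 'e' ignored (set empty)
end set {} — state 1 not in

Answer: REJECT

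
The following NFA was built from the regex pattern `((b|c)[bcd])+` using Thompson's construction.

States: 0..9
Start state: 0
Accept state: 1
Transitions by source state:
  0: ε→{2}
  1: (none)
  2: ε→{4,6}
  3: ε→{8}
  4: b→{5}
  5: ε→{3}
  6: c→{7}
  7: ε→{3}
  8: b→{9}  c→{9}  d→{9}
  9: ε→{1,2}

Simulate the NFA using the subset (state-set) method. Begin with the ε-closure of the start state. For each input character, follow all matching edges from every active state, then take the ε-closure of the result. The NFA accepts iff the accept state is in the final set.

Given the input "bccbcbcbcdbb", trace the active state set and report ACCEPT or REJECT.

Answer: ACCEPT

Steps:
initial (ε-close {0}): {0,2,4,6}
'b' @ 1: {3,5,8}
'c' @ 2: {1,2,4,6,9}  [accepting]
'c' @ 3: {3,7,8}
'b' @ 4: {1,2,4,6,9}  [accepting]
'c' @ 5: {3,7,8}
'b' @ 6: {1,2,4,6,9}  [accepting]
'c' @ 7: {3,7,8}
'b' @ 8: {1,2,4,6,9}  [accepting]
'c' @ 9: {3,7,8}
'd' @ 10: {1,2,4,6,9}  [accepting]
'b' @ 11: {3,5,8}
'b' @ 12: {1,2,4,6,9}  [accepting]
after full input: {1,2,4,6,9}  (accept=1 in)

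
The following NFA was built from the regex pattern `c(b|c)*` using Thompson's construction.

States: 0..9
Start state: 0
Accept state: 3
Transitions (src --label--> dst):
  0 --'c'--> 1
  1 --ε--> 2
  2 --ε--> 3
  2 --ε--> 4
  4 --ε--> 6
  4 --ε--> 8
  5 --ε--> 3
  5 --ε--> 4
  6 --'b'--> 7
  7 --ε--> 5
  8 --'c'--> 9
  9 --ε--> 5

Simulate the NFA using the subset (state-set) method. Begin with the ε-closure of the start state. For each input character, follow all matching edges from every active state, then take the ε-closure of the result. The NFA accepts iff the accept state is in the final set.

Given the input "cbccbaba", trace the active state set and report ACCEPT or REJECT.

Answer: REJECT

Trace:
S₀ = ε-closure({0}) = {0}
'c' @ 1: {1,2,3,4,6,8}  (accept∈set)
'b' @ 2: {3,4,5,6,7,8}  (accept∈set)
'c' @ 3: {3,4,5,6,8,9}  (accept∈set)
'c' @ 4: {3,4,5,6,8,9}  (accept∈set)
'b' @ 5: {3,4,5,6,7,8}  (accept∈set)
'a' @ 6: {}  — dead — no transitions
rest 'ba' ignored (set empty)
after full input: {}  (accept=3 not in)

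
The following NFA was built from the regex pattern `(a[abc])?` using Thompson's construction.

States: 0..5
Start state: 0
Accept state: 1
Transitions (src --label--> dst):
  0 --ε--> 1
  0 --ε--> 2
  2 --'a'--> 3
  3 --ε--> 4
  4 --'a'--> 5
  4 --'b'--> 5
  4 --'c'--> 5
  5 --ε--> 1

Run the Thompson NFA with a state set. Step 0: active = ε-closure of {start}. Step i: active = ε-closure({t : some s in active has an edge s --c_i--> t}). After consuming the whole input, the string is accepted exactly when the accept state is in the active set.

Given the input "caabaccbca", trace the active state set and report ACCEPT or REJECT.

start: ε-closure({0}) = {0,1,2}
'c' @ 1: {}  — dead — no transitions
rest 'aabaccbca' ignored (set empty)
after full input: {}  (accept=1 not in)

Answer: REJECT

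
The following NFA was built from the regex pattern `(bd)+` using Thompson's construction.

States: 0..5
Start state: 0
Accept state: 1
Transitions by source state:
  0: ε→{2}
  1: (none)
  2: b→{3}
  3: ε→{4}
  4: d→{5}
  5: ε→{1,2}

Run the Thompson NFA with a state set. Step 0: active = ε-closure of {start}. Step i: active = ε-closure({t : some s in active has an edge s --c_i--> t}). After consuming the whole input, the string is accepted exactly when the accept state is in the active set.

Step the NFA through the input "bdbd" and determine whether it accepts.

initial (ε-close {0}): {0,2}
'b' @ 1: {3,4}
'd' @ 2: {1,2,5}  [accepting]
'b' @ 3: {3,4}
'd' @ 4: {1,2,5}  [accepting]
end set {1,2,5} — state 1 in

Answer: ACCEPT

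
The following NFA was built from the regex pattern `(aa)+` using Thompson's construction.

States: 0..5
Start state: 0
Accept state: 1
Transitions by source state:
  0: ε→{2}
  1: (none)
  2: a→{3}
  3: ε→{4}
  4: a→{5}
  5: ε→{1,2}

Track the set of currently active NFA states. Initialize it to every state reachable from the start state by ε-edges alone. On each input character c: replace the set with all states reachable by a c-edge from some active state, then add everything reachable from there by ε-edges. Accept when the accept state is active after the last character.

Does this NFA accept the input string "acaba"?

Answer: REJECT

Steps:
S₀ = ε-closure({0}) = {0,2}
'a' @ 1: {3,4}
'c' @ 2: {}  — dead — no transitions
rest 'aba' ignored (set empty)
final: {}; accept 1 not in set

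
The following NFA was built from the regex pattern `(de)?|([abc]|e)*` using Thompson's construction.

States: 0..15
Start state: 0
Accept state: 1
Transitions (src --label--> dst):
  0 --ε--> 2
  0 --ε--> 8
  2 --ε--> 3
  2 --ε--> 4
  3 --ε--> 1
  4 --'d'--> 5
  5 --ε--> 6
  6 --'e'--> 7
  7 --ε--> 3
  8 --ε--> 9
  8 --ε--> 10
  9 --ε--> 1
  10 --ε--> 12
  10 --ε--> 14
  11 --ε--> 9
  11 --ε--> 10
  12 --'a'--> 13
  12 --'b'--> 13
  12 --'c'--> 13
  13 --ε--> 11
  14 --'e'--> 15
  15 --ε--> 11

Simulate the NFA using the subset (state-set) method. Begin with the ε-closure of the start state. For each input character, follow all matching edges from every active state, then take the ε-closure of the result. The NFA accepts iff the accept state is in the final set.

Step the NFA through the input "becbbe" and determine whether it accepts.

start: ε-closure({0}) = {0,1,2,3,4,8,9,10,12,14}
'b' @ 1: {1,9,10,11,12,13,14}  ✓accept
'e' @ 2: {1,9,10,11,12,14,15}  ✓accept
'c' @ 3: {1,9,10,11,12,13,14}  ✓accept
'b' @ 4: {1,9,10,11,12,13,14}  ✓accept
'b' @ 5: {1,9,10,11,12,13,14}  ✓accept
'e' @ 6: {1,9,10,11,12,14,15}  ✓accept
final: {1,9,10,11,12,14,15}; accept 1 in set

Answer: ACCEPT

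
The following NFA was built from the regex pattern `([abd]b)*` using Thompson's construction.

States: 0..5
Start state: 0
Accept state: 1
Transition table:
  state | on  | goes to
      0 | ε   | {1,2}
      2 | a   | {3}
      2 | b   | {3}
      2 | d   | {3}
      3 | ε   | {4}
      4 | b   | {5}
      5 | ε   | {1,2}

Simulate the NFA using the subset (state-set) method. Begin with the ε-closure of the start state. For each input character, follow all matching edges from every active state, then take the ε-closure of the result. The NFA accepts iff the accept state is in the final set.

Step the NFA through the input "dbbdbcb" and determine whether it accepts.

S₀ = ε-closure({0}) = {0,1,2}
'd' @ 1: {3,4}
'b' @ 2: {1,2,5}  (accept∈set)
'b' @ 3: {3,4}
'd' @ 4: {}  — no active states
rest 'bcb' ignored (set empty)
end set {} — state 1 not in

Answer: REJECT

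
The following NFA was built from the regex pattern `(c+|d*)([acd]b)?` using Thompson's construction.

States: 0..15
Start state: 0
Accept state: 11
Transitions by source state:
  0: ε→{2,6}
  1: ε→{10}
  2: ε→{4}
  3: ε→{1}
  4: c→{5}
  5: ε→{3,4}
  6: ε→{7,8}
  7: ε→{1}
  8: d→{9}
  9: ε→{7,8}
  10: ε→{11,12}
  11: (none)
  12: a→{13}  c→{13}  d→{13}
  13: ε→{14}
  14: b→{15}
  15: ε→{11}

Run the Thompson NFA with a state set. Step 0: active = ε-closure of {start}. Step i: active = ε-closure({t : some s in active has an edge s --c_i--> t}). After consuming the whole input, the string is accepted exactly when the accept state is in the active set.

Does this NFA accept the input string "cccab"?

initial (ε-close {0}): {0,1,2,4,6,7,8,10,11,12}
'c' @ 1: {1,3,4,5,10,11,12,13,14}  (accept∈set)
'c' @ 2: {1,3,4,5,10,11,12,13,14}  (accept∈set)
'c' @ 3: {1,3,4,5,10,11,12,13,14}  (accept∈set)
'a' @ 4: {13,14}
'b' @ 5: {11,15}  (accept∈set)
end set {11,15} — state 11 in

Answer: ACCEPT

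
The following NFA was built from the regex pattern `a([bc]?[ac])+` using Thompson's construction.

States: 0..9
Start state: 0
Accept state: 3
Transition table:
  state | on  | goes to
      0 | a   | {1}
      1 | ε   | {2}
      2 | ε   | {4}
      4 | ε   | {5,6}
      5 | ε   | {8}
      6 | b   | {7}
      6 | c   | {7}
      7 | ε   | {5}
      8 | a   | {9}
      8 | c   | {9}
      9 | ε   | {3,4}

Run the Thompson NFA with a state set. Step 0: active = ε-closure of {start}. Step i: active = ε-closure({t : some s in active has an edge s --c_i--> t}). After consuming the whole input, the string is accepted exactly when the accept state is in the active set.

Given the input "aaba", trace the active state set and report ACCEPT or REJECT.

S₀ = ε-closure({0}) = {0}
'a' @ 1: {1,2,4,5,6,8}
'a' @ 2: {3,4,5,6,8,9}  ✓accept
'b' @ 3: {5,7,8}
'a' @ 4: {3,4,5,6,8,9}  ✓accept
final: {3,4,5,6,8,9}; accept 3 in set

Answer: ACCEPT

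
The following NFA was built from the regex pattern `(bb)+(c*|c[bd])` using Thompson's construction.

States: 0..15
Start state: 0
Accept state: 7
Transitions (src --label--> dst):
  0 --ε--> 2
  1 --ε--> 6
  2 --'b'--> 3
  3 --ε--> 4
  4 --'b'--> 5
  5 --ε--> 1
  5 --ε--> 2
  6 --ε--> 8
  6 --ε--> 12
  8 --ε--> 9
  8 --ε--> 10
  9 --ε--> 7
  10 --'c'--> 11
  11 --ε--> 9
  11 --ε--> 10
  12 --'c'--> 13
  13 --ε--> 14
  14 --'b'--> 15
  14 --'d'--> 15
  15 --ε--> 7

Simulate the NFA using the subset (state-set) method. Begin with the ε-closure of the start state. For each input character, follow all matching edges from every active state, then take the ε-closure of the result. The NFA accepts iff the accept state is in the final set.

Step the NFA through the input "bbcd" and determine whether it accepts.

Answer: ACCEPT

Trace:
initial (ε-close {0}): {0,2}
'b' @ 1: {3,4}
'b' @ 2: {1,2,5,6,7,8,9,10,12}  [accepting]
'c' @ 3: {7,9,10,11,13,14}  [accepting]
'd' @ 4: {7,15}  [accepting]
after full input: {7,15}  (accept=7 in)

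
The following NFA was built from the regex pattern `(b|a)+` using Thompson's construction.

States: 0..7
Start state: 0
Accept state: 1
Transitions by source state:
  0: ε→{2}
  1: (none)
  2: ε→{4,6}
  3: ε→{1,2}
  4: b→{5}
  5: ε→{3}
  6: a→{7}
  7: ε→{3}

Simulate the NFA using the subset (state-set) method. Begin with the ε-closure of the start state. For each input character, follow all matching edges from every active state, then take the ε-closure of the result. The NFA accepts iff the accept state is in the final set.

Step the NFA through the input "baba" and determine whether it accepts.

Answer: ACCEPT

Derivation:
initial (ε-close {0}): {0,2,4,6}
'b' @ 1: {1,2,3,4,5,6}  (accept∈set)
'a' @ 2: {1,2,3,4,6,7}  (accept∈set)
'b' @ 3: {1,2,3,4,5,6}  (accept∈set)
'a' @ 4: {1,2,3,4,6,7}  (accept∈set)
end set {1,2,3,4,6,7} — state 1 in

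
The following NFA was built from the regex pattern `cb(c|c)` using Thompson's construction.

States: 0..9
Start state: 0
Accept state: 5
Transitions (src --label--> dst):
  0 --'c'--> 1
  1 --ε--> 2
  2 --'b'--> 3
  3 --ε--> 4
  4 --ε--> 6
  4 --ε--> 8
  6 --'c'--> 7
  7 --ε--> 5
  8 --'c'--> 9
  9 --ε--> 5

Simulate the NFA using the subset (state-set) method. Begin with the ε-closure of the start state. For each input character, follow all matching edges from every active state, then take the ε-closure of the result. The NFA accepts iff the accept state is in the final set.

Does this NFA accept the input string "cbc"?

Answer: ACCEPT

Steps:
start: ε-closure({0}) = {0}
'c' @ 1: {1,2}
'b' @ 2: {3,4,6,8}
'c' @ 3: {5,7,9}  [accepting]
end set {5,7,9} — state 5 in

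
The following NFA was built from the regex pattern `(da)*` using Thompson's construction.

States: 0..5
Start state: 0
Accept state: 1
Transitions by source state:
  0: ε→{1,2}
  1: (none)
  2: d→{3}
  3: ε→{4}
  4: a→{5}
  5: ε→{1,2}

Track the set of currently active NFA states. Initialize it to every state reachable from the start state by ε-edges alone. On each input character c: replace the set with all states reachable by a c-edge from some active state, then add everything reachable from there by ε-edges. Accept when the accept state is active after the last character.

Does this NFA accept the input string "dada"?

start: ε-closure({0}) = {0,1,2}
'd' @ 1: {3,4}
'a' @ 2: {1,2,5}  ✓accept
'd' @ 3: {3,4}
'a' @ 4: {1,2,5}  ✓accept
end set {1,2,5} — state 1 in

Answer: ACCEPT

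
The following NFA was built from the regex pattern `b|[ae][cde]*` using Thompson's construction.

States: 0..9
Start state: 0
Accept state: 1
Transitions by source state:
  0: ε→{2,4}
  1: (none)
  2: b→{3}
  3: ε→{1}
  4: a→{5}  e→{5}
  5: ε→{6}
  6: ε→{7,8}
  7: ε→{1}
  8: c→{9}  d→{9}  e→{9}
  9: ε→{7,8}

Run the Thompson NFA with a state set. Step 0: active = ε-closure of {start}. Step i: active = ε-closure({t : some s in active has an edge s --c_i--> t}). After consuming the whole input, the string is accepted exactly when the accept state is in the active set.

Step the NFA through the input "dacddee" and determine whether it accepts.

Answer: REJECT

Derivation:
initial (ε-close {0}): {0,2,4}
'd' @ 1: {}  — no active states
rest 'acddee' ignored (set empty)
after full input: {}  (accept=1 not in)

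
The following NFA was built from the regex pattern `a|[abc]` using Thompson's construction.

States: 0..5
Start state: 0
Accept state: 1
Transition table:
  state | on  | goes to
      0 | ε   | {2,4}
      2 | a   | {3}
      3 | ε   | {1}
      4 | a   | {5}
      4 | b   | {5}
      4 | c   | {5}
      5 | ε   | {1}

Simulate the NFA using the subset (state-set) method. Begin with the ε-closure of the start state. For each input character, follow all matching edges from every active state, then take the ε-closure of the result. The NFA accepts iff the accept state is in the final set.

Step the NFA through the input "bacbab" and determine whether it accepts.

Answer: REJECT

Derivation:
initial (ε-close {0}): {0,2,4}
'b' @ 1: {1,5}  (accept∈set)
'a' @ 2: {}  — state set empty
rest 'cbab' ignored (set empty)
end set {} — state 1 not in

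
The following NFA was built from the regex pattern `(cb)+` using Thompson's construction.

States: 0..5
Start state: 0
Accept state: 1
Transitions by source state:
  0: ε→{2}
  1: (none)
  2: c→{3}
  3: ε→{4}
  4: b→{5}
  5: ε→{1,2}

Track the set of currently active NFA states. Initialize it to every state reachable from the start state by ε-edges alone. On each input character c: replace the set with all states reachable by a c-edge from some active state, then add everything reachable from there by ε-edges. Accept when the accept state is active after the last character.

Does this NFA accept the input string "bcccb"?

Answer: REJECT

Steps:
start: ε-closure({0}) = {0,2}
'b' @ 1: {}  — dead — no transitions
rest 'cccb' ignored (set empty)
final: {}; accept 1 not in set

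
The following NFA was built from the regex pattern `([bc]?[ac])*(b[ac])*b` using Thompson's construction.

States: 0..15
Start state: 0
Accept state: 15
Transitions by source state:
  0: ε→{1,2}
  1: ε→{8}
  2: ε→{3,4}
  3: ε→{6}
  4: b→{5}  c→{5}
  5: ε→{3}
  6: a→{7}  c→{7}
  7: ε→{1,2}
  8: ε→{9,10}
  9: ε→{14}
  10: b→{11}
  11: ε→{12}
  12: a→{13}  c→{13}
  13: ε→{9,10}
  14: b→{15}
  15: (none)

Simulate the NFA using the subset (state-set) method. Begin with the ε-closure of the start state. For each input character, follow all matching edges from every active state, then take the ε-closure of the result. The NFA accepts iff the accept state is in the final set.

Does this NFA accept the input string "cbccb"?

S₀ = ε-closure({0}) = {0,1,2,3,4,6,8,9,10,14}
'c' @ 1: {1,2,3,4,5,6,7,8,9,10,14}
'b' @ 2: {3,5,6,11,12,15}  [accepting]
'c' @ 3: {1,2,3,4,6,7,8,9,10,13,14}
'c' @ 4: {1,2,3,4,5,6,7,8,9,10,14}
'b' @ 5: {3,5,6,11,12,15}  [accepting]
after full input: {3,5,6,11,12,15}  (accept=15 in)

Answer: ACCEPT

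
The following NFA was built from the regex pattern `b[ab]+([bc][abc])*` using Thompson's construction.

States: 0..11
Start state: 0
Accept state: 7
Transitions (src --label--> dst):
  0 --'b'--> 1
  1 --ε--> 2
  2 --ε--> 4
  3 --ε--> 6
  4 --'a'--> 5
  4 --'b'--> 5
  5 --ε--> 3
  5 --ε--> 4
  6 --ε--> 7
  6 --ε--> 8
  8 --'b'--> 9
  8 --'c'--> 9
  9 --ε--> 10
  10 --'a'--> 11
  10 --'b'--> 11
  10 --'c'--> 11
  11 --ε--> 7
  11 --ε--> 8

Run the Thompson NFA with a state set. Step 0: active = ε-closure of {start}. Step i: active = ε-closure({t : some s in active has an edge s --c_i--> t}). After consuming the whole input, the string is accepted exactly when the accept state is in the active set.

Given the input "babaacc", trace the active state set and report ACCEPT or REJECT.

Answer: ACCEPT

Steps:
start: ε-closure({0}) = {0}
'b' @ 1: {1,2,4}
'a' @ 2: {3,4,5,6,7,8}  [accepting]
'b' @ 3: {3,4,5,6,7,8,9,10}  [accepting]
'a' @ 4: {3,4,5,6,7,8,11}  [accepting]
'a' @ 5: {3,4,5,6,7,8}  [accepting]
'c' @ 6: {9,10}
'c' @ 7: {7,8,11}  [accepting]
final: {7,8,11}; accept 7 in set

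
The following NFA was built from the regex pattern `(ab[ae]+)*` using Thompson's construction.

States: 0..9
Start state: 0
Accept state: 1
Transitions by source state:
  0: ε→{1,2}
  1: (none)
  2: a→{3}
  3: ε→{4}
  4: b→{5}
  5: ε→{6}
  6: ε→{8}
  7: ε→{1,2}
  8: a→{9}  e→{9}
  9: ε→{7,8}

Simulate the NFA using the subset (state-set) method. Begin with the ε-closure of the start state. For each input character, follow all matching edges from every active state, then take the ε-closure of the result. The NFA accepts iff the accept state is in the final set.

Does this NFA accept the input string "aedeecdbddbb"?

start: ε-closure({0}) = {0,1,2}
'a' @ 1: {3,4}
'e' @ 2: {}  — state set empty
rest 'deecdbddbb' ignored (set empty)
after full input: {}  (accept=1 not in)

Answer: REJECT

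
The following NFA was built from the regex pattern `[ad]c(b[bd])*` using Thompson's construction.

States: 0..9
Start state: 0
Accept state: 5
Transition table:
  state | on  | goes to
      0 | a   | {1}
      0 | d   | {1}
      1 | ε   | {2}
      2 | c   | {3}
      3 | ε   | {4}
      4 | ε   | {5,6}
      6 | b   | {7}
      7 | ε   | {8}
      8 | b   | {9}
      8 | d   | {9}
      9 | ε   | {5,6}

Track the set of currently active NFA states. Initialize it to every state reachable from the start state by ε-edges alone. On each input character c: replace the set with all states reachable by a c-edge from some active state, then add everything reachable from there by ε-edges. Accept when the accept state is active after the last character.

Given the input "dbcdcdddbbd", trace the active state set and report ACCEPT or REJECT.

start: ε-closure({0}) = {0}
'd' @ 1: {1,2}
'b' @ 2: {}  — no active states
rest 'cdcdddbbd' ignored (set empty)
end set {} — state 5 not in

Answer: REJECT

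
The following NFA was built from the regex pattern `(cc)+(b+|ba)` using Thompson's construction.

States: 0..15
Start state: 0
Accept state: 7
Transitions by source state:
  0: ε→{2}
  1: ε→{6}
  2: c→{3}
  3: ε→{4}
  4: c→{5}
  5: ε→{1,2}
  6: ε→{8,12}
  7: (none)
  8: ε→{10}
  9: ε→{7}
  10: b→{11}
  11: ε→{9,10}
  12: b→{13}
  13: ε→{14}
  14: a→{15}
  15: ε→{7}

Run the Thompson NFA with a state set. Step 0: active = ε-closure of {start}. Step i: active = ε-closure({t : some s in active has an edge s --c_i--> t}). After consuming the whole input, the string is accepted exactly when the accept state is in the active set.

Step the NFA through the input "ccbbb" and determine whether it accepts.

Answer: ACCEPT

Steps:
initial (ε-close {0}): {0,2}
'c' @ 1: {3,4}
'c' @ 2: {1,2,5,6,8,10,12}
'b' @ 3: {7,9,10,11,13,14}  (accept∈set)
'b' @ 4: {7,9,10,11}  (accept∈set)
'b' @ 5: {7,9,10,11}  (accept∈set)
after full input: {7,9,10,11}  (accept=7 in)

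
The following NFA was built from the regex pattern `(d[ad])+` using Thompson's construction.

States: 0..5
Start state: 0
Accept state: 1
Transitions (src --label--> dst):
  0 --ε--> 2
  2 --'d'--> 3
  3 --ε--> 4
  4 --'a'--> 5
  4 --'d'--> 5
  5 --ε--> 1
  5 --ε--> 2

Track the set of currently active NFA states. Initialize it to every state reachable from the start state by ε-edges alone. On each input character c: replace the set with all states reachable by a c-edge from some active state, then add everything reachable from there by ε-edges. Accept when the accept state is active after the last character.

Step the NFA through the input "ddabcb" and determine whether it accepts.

Answer: REJECT

Derivation:
start: ε-closure({0}) = {0,2}
'd' @ 1: {3,4}
'd' @ 2: {1,2,5}  ✓accept
'a' @ 3: {}  — state set empty
rest 'bcb' ignored (set empty)
end set {} — state 1 not in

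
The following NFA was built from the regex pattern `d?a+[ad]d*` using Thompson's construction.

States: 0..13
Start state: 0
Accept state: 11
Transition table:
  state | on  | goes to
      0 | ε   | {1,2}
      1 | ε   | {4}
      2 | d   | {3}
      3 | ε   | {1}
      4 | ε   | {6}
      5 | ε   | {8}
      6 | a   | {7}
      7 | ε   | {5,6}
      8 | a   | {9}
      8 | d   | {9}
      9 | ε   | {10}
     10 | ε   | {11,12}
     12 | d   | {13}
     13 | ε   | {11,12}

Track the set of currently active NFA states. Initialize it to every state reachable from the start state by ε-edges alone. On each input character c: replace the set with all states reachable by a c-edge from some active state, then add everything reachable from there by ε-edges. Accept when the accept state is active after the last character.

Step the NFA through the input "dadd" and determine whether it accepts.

S₀ = ε-closure({0}) = {0,1,2,4,6}
'd' @ 1: {1,3,4,6}
'a' @ 2: {5,6,7,8}
'd' @ 3: {9,10,11,12}  [accepting]
'd' @ 4: {11,12,13}  [accepting]
end set {11,12,13} — state 11 in

Answer: ACCEPT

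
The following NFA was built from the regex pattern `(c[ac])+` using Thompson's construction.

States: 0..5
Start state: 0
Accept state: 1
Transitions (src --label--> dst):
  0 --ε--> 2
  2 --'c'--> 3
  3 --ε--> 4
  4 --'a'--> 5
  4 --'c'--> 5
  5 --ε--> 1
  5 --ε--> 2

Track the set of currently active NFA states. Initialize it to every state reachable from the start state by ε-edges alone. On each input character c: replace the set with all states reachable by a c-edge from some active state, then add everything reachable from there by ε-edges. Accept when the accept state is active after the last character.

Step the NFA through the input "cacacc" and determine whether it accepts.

start: ε-closure({0}) = {0,2}
'c' @ 1: {3,4}
'a' @ 2: {1,2,5}  [accepting]
'c' @ 3: {3,4}
'a' @ 4: {1,2,5}  [accepting]
'c' @ 5: {3,4}
'c' @ 6: {1,2,5}  [accepting]
after full input: {1,2,5}  (accept=1 in)

Answer: ACCEPT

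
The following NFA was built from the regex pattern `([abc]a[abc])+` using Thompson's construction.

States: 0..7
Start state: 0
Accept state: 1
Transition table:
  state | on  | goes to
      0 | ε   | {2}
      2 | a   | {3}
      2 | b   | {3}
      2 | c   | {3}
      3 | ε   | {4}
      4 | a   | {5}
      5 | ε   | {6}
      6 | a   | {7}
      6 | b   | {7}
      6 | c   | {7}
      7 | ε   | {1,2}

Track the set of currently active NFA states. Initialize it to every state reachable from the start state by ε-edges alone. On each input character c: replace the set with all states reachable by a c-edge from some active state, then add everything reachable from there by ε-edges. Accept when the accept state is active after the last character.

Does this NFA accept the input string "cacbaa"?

Answer: ACCEPT

Steps:
start: ε-closure({0}) = {0,2}
'c' @ 1: {3,4}
'a' @ 2: {5,6}
'c' @ 3: {1,2,7}  [accepting]
'b' @ 4: {3,4}
'a' @ 5: {5,6}
'a' @ 6: {1,2,7}  [accepting]
end set {1,2,7} — state 1 in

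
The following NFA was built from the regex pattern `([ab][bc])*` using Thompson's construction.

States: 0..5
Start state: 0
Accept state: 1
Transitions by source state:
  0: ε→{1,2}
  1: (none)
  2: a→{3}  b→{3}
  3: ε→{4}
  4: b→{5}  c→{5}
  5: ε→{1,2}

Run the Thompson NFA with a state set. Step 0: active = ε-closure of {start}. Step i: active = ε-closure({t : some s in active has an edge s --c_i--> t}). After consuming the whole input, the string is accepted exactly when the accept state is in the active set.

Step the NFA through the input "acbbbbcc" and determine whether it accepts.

Answer: REJECT

Trace:
start: ε-closure({0}) = {0,1,2}
'a' @ 1: {3,4}
'c' @ 2: {1,2,5}  ✓accept
'b' @ 3: {3,4}
'b' @ 4: {1,2,5}  ✓accept
'b' @ 5: {3,4}
'b' @ 6: {1,2,5}  ✓accept
'c' @ 7: {}  — dead — no transitions
rest 'c' ignored (set empty)
after full input: {}  (accept=1 not in)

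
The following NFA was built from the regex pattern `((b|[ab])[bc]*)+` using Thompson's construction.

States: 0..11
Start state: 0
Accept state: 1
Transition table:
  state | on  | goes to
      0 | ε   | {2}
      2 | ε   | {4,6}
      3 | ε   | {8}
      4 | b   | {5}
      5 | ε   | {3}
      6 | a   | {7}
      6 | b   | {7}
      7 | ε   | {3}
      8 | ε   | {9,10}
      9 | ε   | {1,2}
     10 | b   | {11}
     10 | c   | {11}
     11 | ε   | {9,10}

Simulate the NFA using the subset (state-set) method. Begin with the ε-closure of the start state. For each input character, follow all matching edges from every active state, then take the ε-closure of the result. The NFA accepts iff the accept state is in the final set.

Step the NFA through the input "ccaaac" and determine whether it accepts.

Answer: REJECT

Trace:
S₀ = ε-closure({0}) = {0,2,4,6}
'c' @ 1: {}  — dead — no transitions
rest 'caaac' ignored (set empty)
final: {}; accept 1 not in set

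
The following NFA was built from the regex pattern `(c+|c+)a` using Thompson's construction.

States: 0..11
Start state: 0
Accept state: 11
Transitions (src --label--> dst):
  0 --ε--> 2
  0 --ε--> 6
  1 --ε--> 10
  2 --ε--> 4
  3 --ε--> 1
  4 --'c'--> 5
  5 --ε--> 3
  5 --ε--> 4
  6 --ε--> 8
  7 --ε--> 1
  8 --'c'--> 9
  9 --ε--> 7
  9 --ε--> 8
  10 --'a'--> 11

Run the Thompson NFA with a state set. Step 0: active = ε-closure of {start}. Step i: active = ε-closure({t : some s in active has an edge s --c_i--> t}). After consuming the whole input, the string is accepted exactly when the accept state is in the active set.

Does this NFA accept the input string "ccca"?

Answer: ACCEPT

Steps:
start: ε-closure({0}) = {0,2,4,6,8}
'c' @ 1: {1,3,4,5,7,8,9,10}
'c' @ 2: {1,3,4,5,7,8,9,10}
'c' @ 3: {1,3,4,5,7,8,9,10}
'a' @ 4: {11}  (accept∈set)
after full input: {11}  (accept=11 in)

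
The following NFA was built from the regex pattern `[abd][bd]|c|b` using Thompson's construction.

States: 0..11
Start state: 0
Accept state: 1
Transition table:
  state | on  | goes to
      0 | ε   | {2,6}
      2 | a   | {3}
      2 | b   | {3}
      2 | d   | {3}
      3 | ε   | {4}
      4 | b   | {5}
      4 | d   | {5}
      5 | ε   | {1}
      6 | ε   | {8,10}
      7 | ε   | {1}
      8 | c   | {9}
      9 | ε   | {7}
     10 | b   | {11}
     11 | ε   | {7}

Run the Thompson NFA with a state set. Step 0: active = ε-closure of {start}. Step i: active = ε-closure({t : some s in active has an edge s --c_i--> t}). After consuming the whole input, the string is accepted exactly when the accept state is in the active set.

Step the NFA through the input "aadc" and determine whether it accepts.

Answer: REJECT

Steps:
initial (ε-close {0}): {0,2,6,8,10}
'a' @ 1: {3,4}
'a' @ 2: {}  — dead — no transitions
rest 'dc' ignored (set empty)
final: {}; accept 1 not in set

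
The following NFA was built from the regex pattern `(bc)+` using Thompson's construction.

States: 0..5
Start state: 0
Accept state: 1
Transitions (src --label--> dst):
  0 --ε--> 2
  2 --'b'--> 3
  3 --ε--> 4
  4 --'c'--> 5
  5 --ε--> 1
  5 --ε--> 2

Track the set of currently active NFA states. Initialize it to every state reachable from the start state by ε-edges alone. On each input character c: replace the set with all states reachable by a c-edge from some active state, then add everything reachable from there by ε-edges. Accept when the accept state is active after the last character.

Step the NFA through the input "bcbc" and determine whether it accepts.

initial (ε-close {0}): {0,2}
'b' @ 1: {3,4}
'c' @ 2: {1,2,5}  (accept∈set)
'b' @ 3: {3,4}
'c' @ 4: {1,2,5}  (accept∈set)
after full input: {1,2,5}  (accept=1 in)

Answer: ACCEPT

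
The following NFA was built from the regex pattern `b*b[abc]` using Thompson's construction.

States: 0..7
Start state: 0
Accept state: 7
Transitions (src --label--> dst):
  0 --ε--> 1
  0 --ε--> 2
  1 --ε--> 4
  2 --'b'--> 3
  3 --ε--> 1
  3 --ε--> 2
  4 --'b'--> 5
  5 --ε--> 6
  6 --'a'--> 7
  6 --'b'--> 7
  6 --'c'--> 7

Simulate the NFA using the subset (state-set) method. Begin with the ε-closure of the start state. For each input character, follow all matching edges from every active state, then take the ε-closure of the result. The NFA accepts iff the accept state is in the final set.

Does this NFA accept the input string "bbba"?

Answer: ACCEPT

Trace:
initial (ε-close {0}): {0,1,2,4}
'b' @ 1: {1,2,3,4,5,6}
'b' @ 2: {1,2,3,4,5,6,7}  ✓accept
'b' @ 3: {1,2,3,4,5,6,7}  ✓accept
'a' @ 4: {7}  ✓accept
after full input: {7}  (accept=7 in)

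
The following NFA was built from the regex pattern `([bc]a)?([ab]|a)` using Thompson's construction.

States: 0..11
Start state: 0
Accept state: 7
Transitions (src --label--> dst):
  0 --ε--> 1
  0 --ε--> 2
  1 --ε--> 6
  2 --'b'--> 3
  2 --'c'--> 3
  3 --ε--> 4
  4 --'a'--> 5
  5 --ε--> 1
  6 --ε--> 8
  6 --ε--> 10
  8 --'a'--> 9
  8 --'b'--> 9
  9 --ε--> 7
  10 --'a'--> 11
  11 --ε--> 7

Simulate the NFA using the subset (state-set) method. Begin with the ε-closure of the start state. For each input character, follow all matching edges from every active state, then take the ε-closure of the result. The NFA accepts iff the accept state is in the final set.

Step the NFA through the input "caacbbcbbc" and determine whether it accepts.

Answer: REJECT

Trace:
initial (ε-close {0}): {0,1,2,6,8,10}
'c' @ 1: {3,4}
'a' @ 2: {1,5,6,8,10}
'a' @ 3: {7,9,11}  [accepting]
'c' @ 4: {}  — state set empty
rest 'bbcbbc' ignored (set empty)
final: {}; accept 7 not in set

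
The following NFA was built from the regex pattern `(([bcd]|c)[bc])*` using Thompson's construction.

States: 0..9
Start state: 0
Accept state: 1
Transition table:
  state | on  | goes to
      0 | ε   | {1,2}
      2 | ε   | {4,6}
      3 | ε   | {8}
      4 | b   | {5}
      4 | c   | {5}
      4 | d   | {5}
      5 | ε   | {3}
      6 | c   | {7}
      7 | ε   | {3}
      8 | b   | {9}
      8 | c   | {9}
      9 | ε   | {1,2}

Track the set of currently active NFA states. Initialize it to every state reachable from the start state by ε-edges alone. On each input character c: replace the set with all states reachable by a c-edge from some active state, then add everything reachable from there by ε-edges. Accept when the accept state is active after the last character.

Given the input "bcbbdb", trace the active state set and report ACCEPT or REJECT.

start: ε-closure({0}) = {0,1,2,4,6}
'b' @ 1: {3,5,8}
'c' @ 2: {1,2,4,6,9}  [accepting]
'b' @ 3: {3,5,8}
'b' @ 4: {1,2,4,6,9}  [accepting]
'd' @ 5: {3,5,8}
'b' @ 6: {1,2,4,6,9}  [accepting]
after full input: {1,2,4,6,9}  (accept=1 in)

Answer: ACCEPT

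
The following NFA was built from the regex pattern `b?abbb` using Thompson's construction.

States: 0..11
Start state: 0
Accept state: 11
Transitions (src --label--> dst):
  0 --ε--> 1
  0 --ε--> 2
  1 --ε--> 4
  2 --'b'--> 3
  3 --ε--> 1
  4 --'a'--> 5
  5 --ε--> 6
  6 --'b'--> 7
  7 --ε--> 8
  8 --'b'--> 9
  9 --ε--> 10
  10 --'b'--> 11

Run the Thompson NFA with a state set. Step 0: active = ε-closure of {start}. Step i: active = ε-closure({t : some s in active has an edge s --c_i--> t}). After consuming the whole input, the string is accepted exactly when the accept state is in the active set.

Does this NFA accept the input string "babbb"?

initial (ε-close {0}): {0,1,2,4}
'b' @ 1: {1,3,4}
'a' @ 2: {5,6}
'b' @ 3: {7,8}
'b' @ 4: {9,10}
'b' @ 5: {11}  (accept∈set)
end set {11} — state 11 in

Answer: ACCEPT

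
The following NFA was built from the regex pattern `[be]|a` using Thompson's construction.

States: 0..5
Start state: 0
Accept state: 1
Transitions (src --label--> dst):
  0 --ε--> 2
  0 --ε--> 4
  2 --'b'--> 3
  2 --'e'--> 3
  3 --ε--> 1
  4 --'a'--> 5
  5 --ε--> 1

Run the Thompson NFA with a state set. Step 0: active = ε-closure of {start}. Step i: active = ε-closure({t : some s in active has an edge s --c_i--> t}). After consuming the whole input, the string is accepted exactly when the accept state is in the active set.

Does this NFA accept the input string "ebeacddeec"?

Answer: REJECT

Trace:
start: ε-closure({0}) = {0,2,4}
'e' @ 1: {1,3}  ✓accept
'b' @ 2: {}  — state set empty
rest 'eacddeec' ignored (set empty)
after full input: {}  (accept=1 not in)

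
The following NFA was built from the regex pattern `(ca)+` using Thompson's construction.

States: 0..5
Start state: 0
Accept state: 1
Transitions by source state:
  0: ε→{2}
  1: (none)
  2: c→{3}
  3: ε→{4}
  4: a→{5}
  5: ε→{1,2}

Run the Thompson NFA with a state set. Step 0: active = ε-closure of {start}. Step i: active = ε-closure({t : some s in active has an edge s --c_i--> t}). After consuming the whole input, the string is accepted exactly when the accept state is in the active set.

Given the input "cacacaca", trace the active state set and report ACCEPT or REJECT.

initial (ε-close {0}): {0,2}
'c' @ 1: {3,4}
'a' @ 2: {1,2,5}  (accept∈set)
'c' @ 3: {3,4}
'a' @ 4: {1,2,5}  (accept∈set)
'c' @ 5: {3,4}
'a' @ 6: {1,2,5}  (accept∈set)
'c' @ 7: {3,4}
'a' @ 8: {1,2,5}  (accept∈set)
final: {1,2,5}; accept 1 in set

Answer: ACCEPT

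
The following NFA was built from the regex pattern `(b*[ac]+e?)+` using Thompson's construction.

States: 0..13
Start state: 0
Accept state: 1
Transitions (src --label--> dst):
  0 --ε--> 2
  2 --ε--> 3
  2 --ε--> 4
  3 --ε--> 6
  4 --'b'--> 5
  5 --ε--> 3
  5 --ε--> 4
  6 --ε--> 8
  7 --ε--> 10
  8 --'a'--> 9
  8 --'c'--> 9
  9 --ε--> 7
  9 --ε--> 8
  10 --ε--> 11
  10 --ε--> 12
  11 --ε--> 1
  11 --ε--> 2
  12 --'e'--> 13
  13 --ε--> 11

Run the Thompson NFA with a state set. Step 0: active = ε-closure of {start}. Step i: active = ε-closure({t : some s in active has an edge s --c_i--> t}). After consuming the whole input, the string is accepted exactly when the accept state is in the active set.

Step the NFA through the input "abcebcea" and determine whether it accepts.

Answer: ACCEPT

Steps:
initial (ε-close {0}): {0,2,3,4,6,8}
'a' @ 1: {1,2,3,4,6,7,8,9,10,11,12}  ✓accept
'b' @ 2: {3,4,5,6,8}
'c' @ 3: {1,2,3,4,6,7,8,9,10,11,12}  ✓accept
'e' @ 4: {1,2,3,4,6,8,11,13}  ✓accept
'b' @ 5: {3,4,5,6,8}
'c' @ 6: {1,2,3,4,6,7,8,9,10,11,12}  ✓accept
'e' @ 7: {1,2,3,4,6,8,11,13}  ✓accept
'a' @ 8: {1,2,3,4,6,7,8,9,10,11,12}  ✓accept
after full input: {1,2,3,4,6,7,8,9,10,11,12}  (accept=1 in)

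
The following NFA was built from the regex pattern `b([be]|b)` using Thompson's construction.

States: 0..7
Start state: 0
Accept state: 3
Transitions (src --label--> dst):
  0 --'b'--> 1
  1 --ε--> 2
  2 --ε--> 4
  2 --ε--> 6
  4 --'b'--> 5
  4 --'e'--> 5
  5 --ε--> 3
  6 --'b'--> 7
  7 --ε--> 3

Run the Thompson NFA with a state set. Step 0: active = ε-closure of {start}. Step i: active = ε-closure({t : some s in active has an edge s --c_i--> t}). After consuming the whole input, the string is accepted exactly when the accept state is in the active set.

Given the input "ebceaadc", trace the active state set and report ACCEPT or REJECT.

initial (ε-close {0}): {0}
'e' @ 1: {}  — dead — no transitions
rest 'bceaadc' ignored (set empty)
final: {}; accept 3 not in set

Answer: REJECT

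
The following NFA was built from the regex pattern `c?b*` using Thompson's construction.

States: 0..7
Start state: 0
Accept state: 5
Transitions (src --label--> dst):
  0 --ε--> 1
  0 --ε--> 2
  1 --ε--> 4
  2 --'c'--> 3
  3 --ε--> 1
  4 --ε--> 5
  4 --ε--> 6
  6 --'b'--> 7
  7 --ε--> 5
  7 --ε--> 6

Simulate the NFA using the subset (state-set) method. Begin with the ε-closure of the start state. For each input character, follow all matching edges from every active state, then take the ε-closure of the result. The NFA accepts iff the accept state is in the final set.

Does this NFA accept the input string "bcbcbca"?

initial (ε-close {0}): {0,1,2,4,5,6}
'b' @ 1: {5,6,7}  ✓accept
'c' @ 2: {}  — no active states
rest 'bcbca' ignored (set empty)
end set {} — state 5 not in

Answer: REJECT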